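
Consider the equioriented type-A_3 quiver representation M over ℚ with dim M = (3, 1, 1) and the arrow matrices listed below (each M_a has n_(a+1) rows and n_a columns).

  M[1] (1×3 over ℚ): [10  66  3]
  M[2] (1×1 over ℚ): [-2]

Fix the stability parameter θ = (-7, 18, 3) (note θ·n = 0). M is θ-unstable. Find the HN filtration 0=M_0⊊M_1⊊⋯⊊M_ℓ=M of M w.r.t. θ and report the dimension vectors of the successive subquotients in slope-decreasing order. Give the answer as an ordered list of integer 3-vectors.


Via rank(M_{q-1}∘⋯∘M_p): M ≅ I[1,1]^2, I[1,3].
μ_θ-semistable layers: μ^(1)=21/2; μ^(2)=-7

((0, 1, 1); (3, 0, 0))


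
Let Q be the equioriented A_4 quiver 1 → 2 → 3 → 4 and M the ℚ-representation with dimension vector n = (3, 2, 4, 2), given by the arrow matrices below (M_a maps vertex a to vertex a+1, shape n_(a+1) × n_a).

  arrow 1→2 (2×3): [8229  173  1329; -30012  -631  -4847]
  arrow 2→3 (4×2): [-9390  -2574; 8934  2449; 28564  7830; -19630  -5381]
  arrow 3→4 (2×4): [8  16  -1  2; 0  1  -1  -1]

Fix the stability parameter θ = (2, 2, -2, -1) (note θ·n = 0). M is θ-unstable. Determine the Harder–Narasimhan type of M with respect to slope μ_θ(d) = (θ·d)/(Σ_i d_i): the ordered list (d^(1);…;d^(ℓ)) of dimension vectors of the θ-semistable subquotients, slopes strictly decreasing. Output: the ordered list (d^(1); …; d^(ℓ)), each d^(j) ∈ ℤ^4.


Via rank(M_{q-1}∘⋯∘M_p): M ≅ I[1,1], I[1,3]^2, I[3,4]^2.
μ_θ-semistable layers: μ^(1)=2; μ^(2)=2/3; μ^(3)=-1; μ^(4)=-2

((1, 0, 0, 0); (2, 2, 2, 0); (0, 0, 0, 2); (0, 0, 2, 0))


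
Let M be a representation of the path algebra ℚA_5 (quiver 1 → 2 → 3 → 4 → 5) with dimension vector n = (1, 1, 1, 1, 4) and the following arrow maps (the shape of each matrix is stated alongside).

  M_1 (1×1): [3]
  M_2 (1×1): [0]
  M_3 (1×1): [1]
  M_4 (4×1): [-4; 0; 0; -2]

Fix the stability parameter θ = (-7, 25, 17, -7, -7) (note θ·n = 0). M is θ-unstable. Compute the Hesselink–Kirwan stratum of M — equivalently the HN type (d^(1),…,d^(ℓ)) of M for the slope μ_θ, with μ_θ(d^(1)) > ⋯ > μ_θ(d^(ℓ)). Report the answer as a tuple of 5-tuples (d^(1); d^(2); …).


Interval decomposition of M: I[1,2], I[3,5], I[5,5]^3.
HN type (ℓ=3): μ^(1)=25; μ^(2)=1; μ^(3)=-7

((0, 1, 0, 0, 0); (0, 0, 1, 1, 1); (1, 0, 0, 0, 3))


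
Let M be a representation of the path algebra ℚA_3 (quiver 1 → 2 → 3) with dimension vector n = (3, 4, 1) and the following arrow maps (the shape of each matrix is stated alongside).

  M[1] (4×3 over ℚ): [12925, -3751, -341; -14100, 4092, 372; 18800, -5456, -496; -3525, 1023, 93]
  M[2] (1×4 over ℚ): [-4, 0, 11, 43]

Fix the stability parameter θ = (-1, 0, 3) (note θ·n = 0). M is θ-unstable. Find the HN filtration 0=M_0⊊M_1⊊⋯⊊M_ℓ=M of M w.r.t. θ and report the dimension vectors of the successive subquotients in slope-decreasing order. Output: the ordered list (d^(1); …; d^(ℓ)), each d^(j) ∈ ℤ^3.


Via rank(M_{q-1}∘⋯∘M_p): M ≅ I[1,1]^2, I[1,3], I[2,2]^3.
μ_θ-semistable layers: μ^(1)=3; μ^(2)=0; μ^(3)=-1

((0, 0, 1); (0, 4, 0); (3, 0, 0))


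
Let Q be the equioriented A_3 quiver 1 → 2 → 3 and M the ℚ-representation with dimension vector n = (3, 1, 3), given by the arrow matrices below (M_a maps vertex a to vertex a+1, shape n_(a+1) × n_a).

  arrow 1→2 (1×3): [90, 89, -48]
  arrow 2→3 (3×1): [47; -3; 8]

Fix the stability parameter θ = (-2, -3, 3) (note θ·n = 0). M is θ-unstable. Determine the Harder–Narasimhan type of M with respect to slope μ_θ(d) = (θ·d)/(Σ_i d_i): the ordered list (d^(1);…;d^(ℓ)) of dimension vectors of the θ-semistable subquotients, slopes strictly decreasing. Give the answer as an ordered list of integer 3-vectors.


Via rank(M_{q-1}∘⋯∘M_p): M ≅ I[1,1]^2, I[1,3], I[3,3]^2.
μ_θ-semistable layers: μ^(1)=3; μ^(2)=-2; μ^(3)=-5/2

((0, 0, 3); (2, 0, 0); (1, 1, 0))


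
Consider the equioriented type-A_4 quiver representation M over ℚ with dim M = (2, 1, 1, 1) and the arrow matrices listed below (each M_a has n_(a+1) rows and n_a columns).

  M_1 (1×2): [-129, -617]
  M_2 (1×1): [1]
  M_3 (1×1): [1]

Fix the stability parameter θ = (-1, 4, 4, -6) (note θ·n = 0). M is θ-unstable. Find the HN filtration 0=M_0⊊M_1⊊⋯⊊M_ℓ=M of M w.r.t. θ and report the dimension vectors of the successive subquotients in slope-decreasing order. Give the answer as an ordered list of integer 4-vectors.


Interval decomposition of M: I[1,1], I[1,4].
HN type (ℓ=2): μ^(1)=2/3; μ^(2)=-1

((0, 1, 1, 1); (2, 0, 0, 0))


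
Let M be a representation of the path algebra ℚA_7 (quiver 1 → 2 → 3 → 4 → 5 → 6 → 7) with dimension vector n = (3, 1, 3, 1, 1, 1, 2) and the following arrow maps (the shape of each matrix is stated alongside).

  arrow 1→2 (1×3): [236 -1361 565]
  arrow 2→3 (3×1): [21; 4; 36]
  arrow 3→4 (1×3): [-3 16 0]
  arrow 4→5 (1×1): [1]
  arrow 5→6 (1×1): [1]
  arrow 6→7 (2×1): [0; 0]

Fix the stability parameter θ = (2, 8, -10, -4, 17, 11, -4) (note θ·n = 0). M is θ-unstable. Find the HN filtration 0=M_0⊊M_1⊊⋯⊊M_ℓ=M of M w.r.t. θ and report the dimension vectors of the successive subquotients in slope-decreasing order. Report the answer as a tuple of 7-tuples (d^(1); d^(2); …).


Barcode: M ≅ I[1,1]^2, I[1,6], I[3,3]^2, I[7,7]^2. HN layers by μ_θ (5 steps, strictly decreasing):
  μ^(1)=14; μ^(2)=2; μ^(3)=-1; μ^(4)=-4; μ^(5)=-10

((0, 0, 0, 0, 1, 1, 0); (2, 0, 0, 0, 0, 0, 0); (1, 1, 1, 1, 0, 0, 0); (0, 0, 0, 0, 0, 0, 2); (0, 0, 2, 0, 0, 0, 0))


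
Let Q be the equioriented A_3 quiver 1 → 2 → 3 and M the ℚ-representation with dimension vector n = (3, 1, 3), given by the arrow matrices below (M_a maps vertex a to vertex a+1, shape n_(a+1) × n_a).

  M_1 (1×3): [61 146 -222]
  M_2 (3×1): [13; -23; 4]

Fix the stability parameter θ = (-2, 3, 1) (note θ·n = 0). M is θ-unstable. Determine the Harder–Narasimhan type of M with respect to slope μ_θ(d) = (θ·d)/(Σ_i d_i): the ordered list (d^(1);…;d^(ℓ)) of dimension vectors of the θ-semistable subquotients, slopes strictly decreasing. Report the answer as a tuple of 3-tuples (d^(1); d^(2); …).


Barcode: M ≅ I[1,1]^2, I[1,3], I[3,3]^2. HN layers by μ_θ (3 steps, strictly decreasing):
  μ^(1)=2; μ^(2)=1; μ^(3)=-2

((0, 1, 1); (0, 0, 2); (3, 0, 0))


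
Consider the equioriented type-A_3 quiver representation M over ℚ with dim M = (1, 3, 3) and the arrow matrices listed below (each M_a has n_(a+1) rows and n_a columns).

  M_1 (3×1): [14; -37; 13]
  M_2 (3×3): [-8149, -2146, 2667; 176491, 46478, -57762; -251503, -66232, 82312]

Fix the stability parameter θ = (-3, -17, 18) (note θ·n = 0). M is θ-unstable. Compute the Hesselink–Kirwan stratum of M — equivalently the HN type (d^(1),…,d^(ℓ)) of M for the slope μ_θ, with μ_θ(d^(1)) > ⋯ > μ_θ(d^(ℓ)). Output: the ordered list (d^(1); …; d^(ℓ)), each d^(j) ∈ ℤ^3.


Via rank(M_{q-1}∘⋯∘M_p): M ≅ I[1,3], I[2,3]^2.
μ_θ-semistable layers: μ^(1)=18; μ^(2)=-10; μ^(3)=-17

((0, 0, 3); (1, 1, 0); (0, 2, 0))


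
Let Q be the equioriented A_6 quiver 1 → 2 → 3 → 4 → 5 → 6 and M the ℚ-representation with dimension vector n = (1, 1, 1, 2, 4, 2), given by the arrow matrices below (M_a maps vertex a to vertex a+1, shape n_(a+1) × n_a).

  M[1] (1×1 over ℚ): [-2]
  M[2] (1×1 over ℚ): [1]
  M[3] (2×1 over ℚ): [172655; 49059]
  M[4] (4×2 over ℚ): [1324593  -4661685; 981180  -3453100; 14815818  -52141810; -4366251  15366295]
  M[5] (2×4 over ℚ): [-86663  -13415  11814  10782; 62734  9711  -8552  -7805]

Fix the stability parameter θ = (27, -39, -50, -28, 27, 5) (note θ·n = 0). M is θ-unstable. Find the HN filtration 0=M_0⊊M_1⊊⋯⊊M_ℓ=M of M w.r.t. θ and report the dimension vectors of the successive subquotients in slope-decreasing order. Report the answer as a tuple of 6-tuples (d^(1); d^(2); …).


Via rank(M_{q-1}∘⋯∘M_p): M ≅ I[1,4], I[4,6], I[5,5]^2, I[5,6].
μ_θ-semistable layers: μ^(1)=27; μ^(2)=16; μ^(3)=-45/2; μ^(4)=-28

((0, 0, 0, 0, 2, 0); (0, 0, 0, 0, 2, 2); (1, 1, 1, 1, 0, 0); (0, 0, 0, 1, 0, 0))


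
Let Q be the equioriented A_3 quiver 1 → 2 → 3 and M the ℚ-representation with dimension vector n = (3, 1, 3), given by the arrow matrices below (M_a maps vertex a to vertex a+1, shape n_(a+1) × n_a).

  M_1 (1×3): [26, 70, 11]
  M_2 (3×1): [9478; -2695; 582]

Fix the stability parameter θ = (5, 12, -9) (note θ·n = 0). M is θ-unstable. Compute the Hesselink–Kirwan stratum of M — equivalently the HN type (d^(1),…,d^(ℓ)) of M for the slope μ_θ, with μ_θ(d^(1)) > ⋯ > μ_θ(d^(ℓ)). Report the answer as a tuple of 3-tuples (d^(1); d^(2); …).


Interval decomposition of M: I[1,1]^2, I[1,3], I[3,3]^2.
HN type (ℓ=3): μ^(1)=5; μ^(2)=8/3; μ^(3)=-9

((2, 0, 0); (1, 1, 1); (0, 0, 2))


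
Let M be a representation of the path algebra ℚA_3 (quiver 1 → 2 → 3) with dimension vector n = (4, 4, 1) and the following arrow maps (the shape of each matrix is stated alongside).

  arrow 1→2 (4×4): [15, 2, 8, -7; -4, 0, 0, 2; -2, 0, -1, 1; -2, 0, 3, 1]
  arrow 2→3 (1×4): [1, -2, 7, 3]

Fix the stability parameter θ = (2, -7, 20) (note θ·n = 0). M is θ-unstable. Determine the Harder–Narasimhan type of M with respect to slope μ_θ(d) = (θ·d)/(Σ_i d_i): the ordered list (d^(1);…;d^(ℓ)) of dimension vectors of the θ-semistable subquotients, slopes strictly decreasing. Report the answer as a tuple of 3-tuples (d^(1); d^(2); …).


Barcode: M ≅ I[1,1], I[1,2]^2, I[1,3], I[2,2]. HN layers by μ_θ (4 steps, strictly decreasing):
  μ^(1)=20; μ^(2)=2; μ^(3)=-5/2; μ^(4)=-7

((0, 0, 1); (1, 0, 0); (3, 3, 0); (0, 1, 0))


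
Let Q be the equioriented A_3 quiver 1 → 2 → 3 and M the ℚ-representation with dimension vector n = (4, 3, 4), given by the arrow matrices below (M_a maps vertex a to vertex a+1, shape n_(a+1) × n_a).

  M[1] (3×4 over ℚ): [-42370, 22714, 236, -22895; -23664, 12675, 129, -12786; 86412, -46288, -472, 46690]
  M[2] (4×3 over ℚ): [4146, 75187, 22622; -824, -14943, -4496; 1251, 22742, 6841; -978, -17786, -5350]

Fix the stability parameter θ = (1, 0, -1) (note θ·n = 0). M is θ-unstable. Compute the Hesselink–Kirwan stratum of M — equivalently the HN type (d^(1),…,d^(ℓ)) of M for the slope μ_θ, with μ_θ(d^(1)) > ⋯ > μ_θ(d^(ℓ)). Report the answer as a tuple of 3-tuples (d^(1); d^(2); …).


Interval decomposition of M: I[1,1], I[1,2], I[1,3]^2, I[3,3]^2.
HN type (ℓ=4): μ^(1)=1; μ^(2)=1/2; μ^(3)=0; μ^(4)=-1

((1, 0, 0); (1, 1, 0); (2, 2, 2); (0, 0, 2))


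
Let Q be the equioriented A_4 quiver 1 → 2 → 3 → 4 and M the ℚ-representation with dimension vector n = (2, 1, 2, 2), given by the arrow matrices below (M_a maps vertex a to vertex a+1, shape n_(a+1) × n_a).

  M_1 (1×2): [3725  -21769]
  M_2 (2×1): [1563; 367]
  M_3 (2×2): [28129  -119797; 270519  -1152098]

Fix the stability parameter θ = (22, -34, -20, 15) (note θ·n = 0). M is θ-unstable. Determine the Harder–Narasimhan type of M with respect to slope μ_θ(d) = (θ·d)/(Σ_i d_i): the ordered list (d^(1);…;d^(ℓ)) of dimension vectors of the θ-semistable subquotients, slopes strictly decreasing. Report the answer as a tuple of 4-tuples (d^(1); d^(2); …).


Barcode: M ≅ I[1,1], I[1,4], I[3,4]. HN layers by μ_θ (4 steps, strictly decreasing):
  μ^(1)=22; μ^(2)=15; μ^(3)=-32/3; μ^(4)=-20

((1, 0, 0, 0); (0, 0, 0, 2); (1, 1, 1, 0); (0, 0, 1, 0))


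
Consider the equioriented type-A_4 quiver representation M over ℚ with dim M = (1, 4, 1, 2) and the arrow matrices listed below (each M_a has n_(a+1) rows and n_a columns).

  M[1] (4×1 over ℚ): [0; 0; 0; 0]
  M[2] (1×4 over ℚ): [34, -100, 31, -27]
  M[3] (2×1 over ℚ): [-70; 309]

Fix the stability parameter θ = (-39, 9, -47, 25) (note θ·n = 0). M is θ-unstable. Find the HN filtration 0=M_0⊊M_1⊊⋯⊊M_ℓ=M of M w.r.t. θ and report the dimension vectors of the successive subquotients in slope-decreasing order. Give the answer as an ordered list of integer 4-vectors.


Barcode: M ≅ I[1,1], I[2,2]^3, I[2,4], I[4,4]. HN layers by μ_θ (4 steps, strictly decreasing):
  μ^(1)=25; μ^(2)=9; μ^(3)=-19; μ^(4)=-39

((0, 0, 0, 2); (0, 3, 0, 0); (0, 1, 1, 0); (1, 0, 0, 0))


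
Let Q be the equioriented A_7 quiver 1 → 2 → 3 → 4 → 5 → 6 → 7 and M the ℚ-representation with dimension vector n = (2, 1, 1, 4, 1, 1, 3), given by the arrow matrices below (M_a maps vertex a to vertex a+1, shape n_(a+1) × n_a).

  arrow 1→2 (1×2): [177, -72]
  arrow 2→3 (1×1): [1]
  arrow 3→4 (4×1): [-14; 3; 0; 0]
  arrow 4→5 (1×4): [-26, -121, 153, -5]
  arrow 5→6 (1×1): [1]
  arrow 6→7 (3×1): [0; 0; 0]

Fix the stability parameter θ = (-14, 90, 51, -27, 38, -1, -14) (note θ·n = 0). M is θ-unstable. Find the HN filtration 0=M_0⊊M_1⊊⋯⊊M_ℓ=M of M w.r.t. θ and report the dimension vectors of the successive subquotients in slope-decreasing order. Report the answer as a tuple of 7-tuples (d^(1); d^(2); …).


Via rank(M_{q-1}∘⋯∘M_p): M ≅ I[1,1], I[1,6], I[4,4]^3, I[7,7]^3.
μ_θ-semistable layers: μ^(1)=151/5; μ^(2)=-14; μ^(3)=-27

((0, 1, 1, 1, 1, 1, 0); (2, 0, 0, 0, 0, 0, 3); (0, 0, 0, 3, 0, 0, 0))


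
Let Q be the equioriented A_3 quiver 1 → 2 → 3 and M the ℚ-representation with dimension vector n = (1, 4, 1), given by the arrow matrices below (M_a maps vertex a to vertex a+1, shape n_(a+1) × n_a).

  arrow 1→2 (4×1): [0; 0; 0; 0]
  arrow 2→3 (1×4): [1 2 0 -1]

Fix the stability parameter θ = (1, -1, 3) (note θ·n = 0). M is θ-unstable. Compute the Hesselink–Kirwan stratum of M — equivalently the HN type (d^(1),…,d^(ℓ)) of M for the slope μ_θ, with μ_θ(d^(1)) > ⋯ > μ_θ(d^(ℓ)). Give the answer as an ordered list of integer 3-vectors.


Via rank(M_{q-1}∘⋯∘M_p): M ≅ I[1,1], I[2,2]^3, I[2,3].
μ_θ-semistable layers: μ^(1)=3; μ^(2)=1; μ^(3)=-1

((0, 0, 1); (1, 0, 0); (0, 4, 0))


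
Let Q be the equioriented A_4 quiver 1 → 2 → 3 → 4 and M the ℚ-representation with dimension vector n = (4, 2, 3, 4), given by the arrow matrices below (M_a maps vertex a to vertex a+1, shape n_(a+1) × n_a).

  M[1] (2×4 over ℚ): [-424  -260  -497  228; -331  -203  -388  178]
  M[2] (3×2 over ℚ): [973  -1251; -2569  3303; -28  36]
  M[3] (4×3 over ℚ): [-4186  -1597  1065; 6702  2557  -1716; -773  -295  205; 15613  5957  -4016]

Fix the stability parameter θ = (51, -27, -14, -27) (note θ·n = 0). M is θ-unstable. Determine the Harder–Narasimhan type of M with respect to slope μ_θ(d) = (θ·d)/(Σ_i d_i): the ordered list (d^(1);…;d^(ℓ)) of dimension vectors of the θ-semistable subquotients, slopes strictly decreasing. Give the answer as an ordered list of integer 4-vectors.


Barcode: M ≅ I[1,1]^2, I[1,2], I[1,4], I[3,4]^2, I[4,4]. HN layers by μ_θ (5 steps, strictly decreasing):
  μ^(1)=51; μ^(2)=12; μ^(3)=-17/4; μ^(4)=-41/2; μ^(5)=-27

((2, 0, 0, 0); (1, 1, 0, 0); (1, 1, 1, 1); (0, 0, 2, 2); (0, 0, 0, 1))


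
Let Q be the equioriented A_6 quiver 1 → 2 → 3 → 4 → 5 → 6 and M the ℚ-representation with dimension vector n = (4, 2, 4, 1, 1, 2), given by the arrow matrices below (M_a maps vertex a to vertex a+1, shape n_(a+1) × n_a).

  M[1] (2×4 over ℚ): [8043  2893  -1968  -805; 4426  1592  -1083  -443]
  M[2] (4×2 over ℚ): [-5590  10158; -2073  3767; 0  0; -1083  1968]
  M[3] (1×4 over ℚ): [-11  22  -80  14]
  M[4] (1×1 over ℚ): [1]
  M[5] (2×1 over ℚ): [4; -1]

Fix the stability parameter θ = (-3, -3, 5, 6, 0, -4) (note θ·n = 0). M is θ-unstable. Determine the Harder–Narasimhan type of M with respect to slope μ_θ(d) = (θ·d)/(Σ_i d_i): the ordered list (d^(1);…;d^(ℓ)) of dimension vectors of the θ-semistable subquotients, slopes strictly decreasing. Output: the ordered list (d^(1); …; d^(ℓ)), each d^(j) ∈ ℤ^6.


Interval decomposition of M: I[1,1]^2, I[1,3], I[1,6], I[3,3]^2, I[6,6].
HN type (ℓ=4): μ^(1)=5; μ^(2)=7/4; μ^(3)=-3; μ^(4)=-4

((0, 0, 3, 0, 0, 0); (0, 0, 1, 1, 1, 1); (4, 2, 0, 0, 0, 0); (0, 0, 0, 0, 0, 1))


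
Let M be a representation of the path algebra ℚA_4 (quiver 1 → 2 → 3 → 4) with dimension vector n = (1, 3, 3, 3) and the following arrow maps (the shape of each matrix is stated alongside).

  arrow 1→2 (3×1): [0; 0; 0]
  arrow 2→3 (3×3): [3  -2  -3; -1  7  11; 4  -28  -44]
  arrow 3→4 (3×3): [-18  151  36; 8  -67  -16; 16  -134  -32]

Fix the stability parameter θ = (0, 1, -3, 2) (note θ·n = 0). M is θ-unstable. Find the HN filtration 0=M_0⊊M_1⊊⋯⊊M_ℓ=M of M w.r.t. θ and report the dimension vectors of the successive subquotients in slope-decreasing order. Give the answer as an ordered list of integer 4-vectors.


Interval decomposition of M: I[1,1], I[2,2], I[2,4]^2, I[3,3], I[4,4].
HN type (ℓ=5): μ^(1)=2; μ^(2)=1; μ^(3)=0; μ^(4)=-1; μ^(5)=-3

((0, 0, 0, 3); (0, 1, 0, 0); (1, 0, 0, 0); (0, 2, 2, 0); (0, 0, 1, 0))


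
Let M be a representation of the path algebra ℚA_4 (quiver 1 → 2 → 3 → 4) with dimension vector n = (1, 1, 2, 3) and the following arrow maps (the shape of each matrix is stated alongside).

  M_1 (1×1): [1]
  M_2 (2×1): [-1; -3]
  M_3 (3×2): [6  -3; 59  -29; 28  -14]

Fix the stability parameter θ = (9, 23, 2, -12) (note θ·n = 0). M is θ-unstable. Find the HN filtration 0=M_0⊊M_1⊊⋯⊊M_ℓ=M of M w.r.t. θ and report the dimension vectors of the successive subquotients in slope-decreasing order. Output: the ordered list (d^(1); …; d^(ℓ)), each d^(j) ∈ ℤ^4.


Interval decomposition of M: I[1,4], I[3,4], I[4,4].
HN type (ℓ=3): μ^(1)=11/2; μ^(2)=-5; μ^(3)=-12

((1, 1, 1, 1); (0, 0, 1, 1); (0, 0, 0, 1))


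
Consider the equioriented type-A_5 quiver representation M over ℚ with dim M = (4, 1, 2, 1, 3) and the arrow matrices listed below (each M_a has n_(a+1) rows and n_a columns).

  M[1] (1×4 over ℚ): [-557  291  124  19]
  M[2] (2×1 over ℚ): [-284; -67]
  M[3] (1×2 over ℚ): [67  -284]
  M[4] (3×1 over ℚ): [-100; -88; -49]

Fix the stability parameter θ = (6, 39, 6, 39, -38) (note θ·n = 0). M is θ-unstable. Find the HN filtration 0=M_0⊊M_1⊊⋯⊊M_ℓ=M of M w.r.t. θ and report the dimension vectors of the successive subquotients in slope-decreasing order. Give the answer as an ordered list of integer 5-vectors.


Via rank(M_{q-1}∘⋯∘M_p): M ≅ I[1,1]^3, I[1,3], I[3,5], I[5,5]^2.
μ_θ-semistable layers: μ^(1)=45/2; μ^(2)=6; μ^(3)=7/3; μ^(4)=-38

((0, 1, 1, 0, 0); (4, 0, 0, 0, 0); (0, 0, 1, 1, 1); (0, 0, 0, 0, 2))


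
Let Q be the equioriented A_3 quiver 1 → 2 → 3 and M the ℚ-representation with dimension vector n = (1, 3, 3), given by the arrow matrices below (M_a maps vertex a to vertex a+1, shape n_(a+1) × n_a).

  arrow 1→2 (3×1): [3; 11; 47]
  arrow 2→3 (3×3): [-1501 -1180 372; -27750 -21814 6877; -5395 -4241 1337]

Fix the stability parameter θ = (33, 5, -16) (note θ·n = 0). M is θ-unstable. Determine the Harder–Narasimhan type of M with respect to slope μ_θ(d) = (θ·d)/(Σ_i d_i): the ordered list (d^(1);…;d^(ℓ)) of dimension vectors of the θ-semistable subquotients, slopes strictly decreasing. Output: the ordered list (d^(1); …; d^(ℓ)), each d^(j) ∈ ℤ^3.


Via rank(M_{q-1}∘⋯∘M_p): M ≅ I[1,3], I[2,3]^2.
μ_θ-semistable layers: μ^(1)=22/3; μ^(2)=-11/2

((1, 1, 1); (0, 2, 2))


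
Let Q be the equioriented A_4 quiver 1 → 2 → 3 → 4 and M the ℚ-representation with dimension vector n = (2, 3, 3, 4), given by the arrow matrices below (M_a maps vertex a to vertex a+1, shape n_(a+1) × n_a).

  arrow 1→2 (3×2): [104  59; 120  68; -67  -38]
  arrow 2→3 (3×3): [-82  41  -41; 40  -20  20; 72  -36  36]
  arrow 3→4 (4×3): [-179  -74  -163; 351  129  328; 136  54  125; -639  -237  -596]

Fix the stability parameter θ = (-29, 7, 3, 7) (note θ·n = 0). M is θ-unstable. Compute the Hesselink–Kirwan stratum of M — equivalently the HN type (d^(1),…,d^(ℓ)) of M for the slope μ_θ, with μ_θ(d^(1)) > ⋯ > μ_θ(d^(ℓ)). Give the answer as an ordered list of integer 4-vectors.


Interval decomposition of M: I[1,2], I[1,4], I[2,2], I[3,4]^2, I[4,4].
HN type (ℓ=4): μ^(1)=7; μ^(2)=5; μ^(3)=3; μ^(4)=-29

((0, 2, 0, 4); (0, 1, 1, 0); (0, 0, 2, 0); (2, 0, 0, 0))


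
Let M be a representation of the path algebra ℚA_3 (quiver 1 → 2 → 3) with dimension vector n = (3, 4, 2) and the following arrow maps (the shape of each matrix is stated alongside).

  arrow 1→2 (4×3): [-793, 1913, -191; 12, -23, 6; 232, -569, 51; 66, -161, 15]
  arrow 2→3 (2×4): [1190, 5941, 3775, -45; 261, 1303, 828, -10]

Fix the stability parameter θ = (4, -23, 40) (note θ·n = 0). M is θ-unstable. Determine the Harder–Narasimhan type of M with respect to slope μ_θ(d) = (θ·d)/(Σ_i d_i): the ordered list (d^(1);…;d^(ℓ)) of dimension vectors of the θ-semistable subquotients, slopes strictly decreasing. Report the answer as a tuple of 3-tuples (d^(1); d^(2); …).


Via rank(M_{q-1}∘⋯∘M_p): M ≅ I[1,2], I[1,3]^2, I[2,2].
μ_θ-semistable layers: μ^(1)=40; μ^(2)=-19/2; μ^(3)=-23

((0, 0, 2); (3, 3, 0); (0, 1, 0))


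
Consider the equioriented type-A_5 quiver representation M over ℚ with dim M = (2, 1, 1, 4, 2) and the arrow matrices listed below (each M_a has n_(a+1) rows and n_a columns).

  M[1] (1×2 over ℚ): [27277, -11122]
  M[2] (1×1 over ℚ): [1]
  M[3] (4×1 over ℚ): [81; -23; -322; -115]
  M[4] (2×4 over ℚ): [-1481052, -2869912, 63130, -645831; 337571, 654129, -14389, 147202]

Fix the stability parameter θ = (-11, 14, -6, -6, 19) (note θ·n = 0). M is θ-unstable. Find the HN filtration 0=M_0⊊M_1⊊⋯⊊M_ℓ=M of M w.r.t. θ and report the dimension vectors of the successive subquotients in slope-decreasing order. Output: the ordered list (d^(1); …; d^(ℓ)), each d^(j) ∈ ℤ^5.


Via rank(M_{q-1}∘⋯∘M_p): M ≅ I[1,1], I[1,5], I[4,4]^2, I[4,5].
μ_θ-semistable layers: μ^(1)=19; μ^(2)=2/3; μ^(3)=-6; μ^(4)=-11

((0, 0, 0, 0, 2); (0, 1, 1, 1, 0); (0, 0, 0, 3, 0); (2, 0, 0, 0, 0))


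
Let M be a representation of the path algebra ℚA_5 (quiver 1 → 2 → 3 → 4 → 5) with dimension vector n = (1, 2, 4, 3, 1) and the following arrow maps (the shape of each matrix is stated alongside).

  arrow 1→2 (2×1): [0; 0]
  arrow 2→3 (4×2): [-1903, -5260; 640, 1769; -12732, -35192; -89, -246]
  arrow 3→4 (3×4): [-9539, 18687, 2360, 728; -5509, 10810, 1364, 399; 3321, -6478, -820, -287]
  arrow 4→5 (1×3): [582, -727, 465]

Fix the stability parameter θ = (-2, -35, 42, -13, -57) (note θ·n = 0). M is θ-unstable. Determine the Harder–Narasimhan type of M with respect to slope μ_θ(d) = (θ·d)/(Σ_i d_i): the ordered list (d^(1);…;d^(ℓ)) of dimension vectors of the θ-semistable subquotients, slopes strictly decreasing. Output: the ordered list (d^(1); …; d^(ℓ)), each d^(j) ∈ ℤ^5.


Barcode: M ≅ I[1,1], I[2,3], I[2,5], I[3,3], I[3,4], I[4,4]. HN layers by μ_θ (6 steps, strictly decreasing):
  μ^(1)=42; μ^(2)=29/2; μ^(3)=-2; μ^(4)=-28/3; μ^(5)=-13; μ^(6)=-35

((0, 0, 2, 0, 0); (0, 0, 1, 1, 0); (1, 0, 0, 0, 0); (0, 0, 1, 1, 1); (0, 0, 0, 1, 0); (0, 2, 0, 0, 0))


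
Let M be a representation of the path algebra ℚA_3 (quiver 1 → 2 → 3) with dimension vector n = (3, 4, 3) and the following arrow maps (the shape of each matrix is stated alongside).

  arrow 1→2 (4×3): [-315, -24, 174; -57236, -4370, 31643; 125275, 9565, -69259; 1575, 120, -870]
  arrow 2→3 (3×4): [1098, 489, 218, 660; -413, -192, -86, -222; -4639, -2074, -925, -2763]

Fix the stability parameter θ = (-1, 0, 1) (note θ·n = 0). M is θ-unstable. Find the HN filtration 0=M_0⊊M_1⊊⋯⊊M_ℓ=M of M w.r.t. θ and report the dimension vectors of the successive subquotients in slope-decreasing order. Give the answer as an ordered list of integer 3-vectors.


Via rank(M_{q-1}∘⋯∘M_p): M ≅ I[1,3]^3, I[2,2].
μ_θ-semistable layers: μ^(1)=1; μ^(2)=0; μ^(3)=-1

((0, 0, 3); (0, 4, 0); (3, 0, 0))


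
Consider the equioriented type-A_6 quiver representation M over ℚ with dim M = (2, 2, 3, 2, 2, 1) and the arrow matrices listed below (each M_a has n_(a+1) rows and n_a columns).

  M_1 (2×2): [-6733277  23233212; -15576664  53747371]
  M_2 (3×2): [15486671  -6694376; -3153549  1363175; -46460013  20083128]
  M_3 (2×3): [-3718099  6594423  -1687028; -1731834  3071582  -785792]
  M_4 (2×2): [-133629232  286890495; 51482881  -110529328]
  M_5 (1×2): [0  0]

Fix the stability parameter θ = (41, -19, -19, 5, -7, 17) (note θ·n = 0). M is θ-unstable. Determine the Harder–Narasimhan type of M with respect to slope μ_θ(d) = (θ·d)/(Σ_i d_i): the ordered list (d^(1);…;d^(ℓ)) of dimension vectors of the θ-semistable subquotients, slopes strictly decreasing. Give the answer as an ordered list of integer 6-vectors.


Interval decomposition of M: I[1,5]^2, I[3,3], I[6,6].
HN type (ℓ=3): μ^(1)=17; μ^(2)=1/5; μ^(3)=-19

((0, 0, 0, 0, 0, 1); (2, 2, 2, 2, 2, 0); (0, 0, 1, 0, 0, 0))


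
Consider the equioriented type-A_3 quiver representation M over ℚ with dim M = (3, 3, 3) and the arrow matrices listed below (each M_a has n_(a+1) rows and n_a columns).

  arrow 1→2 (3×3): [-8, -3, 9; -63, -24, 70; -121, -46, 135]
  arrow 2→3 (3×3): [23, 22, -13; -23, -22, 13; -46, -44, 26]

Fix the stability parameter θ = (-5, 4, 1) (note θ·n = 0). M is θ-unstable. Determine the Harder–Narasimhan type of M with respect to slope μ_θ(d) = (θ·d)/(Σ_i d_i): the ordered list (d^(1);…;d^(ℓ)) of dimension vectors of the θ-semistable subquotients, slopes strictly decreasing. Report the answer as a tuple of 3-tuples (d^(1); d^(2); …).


Via rank(M_{q-1}∘⋯∘M_p): M ≅ I[1,2]^2, I[1,3], I[3,3]^2.
μ_θ-semistable layers: μ^(1)=4; μ^(2)=5/2; μ^(3)=1; μ^(4)=-5

((0, 2, 0); (0, 1, 1); (0, 0, 2); (3, 0, 0))


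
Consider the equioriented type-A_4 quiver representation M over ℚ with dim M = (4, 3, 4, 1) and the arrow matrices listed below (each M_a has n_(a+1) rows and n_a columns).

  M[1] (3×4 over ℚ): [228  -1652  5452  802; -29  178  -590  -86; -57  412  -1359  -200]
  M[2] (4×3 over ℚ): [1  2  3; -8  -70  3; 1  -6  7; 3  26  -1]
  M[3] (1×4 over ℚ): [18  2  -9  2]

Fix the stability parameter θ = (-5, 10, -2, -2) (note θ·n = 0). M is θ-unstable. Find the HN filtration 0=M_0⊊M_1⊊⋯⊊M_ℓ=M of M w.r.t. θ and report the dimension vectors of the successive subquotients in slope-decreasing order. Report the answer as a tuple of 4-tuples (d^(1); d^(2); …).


Interval decomposition of M: I[1,1], I[1,2], I[1,3], I[1,4], I[3,3]^2.
HN type (ℓ=5): μ^(1)=10; μ^(2)=4; μ^(3)=2; μ^(4)=-2; μ^(5)=-5

((0, 1, 0, 0); (0, 1, 1, 0); (0, 1, 1, 1); (0, 0, 2, 0); (4, 0, 0, 0))


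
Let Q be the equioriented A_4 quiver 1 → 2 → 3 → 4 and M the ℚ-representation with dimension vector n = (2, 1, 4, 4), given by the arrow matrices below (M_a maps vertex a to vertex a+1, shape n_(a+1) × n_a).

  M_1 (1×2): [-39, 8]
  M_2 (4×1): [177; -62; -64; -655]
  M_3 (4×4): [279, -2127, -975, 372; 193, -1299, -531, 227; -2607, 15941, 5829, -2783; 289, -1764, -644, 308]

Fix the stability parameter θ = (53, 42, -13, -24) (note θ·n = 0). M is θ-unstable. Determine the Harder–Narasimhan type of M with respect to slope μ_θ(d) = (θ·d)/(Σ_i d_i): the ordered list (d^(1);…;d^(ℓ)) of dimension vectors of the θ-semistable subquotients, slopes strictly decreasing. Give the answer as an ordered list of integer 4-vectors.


Via rank(M_{q-1}∘⋯∘M_p): M ≅ I[1,1], I[1,4], I[3,3], I[3,4]^2, I[4,4].
μ_θ-semistable layers: μ^(1)=53; μ^(2)=29/2; μ^(3)=-13; μ^(4)=-37/2; μ^(5)=-24

((1, 0, 0, 0); (1, 1, 1, 1); (0, 0, 1, 0); (0, 0, 2, 2); (0, 0, 0, 1))


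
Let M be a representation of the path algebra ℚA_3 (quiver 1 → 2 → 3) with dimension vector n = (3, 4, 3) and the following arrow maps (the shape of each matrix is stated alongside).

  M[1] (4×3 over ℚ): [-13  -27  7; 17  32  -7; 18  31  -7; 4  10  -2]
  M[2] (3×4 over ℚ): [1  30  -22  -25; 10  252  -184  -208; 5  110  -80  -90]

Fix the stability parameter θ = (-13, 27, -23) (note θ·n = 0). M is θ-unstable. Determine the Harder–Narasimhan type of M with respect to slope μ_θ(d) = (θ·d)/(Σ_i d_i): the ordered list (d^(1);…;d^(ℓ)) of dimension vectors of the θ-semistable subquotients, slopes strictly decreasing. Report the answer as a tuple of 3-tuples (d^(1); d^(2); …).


Interval decomposition of M: I[1,2]^2, I[1,3], I[2,3], I[3,3].
HN type (ℓ=4): μ^(1)=27; μ^(2)=2; μ^(3)=-13; μ^(4)=-23

((0, 2, 0); (0, 2, 2); (3, 0, 0); (0, 0, 1))


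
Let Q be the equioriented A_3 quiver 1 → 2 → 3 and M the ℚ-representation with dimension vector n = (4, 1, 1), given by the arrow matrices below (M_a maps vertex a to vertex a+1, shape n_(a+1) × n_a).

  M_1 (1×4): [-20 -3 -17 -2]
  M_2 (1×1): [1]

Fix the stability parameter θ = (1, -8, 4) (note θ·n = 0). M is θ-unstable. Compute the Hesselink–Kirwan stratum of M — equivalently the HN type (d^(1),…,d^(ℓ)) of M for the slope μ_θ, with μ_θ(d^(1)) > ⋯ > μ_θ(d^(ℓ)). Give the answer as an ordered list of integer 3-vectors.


Via rank(M_{q-1}∘⋯∘M_p): M ≅ I[1,1]^3, I[1,3].
μ_θ-semistable layers: μ^(1)=4; μ^(2)=1; μ^(3)=-7/2

((0, 0, 1); (3, 0, 0); (1, 1, 0))


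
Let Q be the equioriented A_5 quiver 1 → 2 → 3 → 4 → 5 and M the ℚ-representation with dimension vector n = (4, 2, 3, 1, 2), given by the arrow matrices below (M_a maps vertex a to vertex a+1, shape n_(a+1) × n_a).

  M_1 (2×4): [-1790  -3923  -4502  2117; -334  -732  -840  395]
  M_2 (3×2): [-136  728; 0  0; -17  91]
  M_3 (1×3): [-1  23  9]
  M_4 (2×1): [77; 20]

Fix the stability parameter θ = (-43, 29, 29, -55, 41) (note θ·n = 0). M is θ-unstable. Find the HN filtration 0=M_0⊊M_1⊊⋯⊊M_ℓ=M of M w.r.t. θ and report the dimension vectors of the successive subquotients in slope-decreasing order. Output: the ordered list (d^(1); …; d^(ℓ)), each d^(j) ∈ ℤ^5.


Barcode: M ≅ I[1,1]^2, I[1,2], I[1,5], I[3,3]^2, I[5,5]. HN layers by μ_θ (4 steps, strictly decreasing):
  μ^(1)=41; μ^(2)=29; μ^(3)=1; μ^(4)=-43

((0, 0, 0, 0, 2); (0, 1, 2, 0, 0); (0, 1, 1, 1, 0); (4, 0, 0, 0, 0))


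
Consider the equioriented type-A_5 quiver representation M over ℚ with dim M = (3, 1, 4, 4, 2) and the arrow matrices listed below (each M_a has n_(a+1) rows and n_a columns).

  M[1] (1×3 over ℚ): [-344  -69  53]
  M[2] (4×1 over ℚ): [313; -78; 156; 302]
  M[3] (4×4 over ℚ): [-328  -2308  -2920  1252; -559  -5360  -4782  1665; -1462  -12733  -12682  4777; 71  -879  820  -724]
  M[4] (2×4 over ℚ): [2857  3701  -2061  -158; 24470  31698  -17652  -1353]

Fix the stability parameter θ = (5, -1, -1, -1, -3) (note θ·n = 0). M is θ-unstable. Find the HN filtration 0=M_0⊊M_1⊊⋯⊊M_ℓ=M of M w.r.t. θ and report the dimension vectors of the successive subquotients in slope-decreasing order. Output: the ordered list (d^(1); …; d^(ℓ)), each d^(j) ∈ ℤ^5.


Interval decomposition of M: I[1,1]^2, I[1,5], I[3,3]^2, I[3,5], I[4,4]^2.
HN type (ℓ=4): μ^(1)=5; μ^(2)=-1/5; μ^(3)=-1; μ^(4)=-5/3

((2, 0, 0, 0, 0); (1, 1, 1, 1, 1); (0, 0, 2, 2, 0); (0, 0, 1, 1, 1))


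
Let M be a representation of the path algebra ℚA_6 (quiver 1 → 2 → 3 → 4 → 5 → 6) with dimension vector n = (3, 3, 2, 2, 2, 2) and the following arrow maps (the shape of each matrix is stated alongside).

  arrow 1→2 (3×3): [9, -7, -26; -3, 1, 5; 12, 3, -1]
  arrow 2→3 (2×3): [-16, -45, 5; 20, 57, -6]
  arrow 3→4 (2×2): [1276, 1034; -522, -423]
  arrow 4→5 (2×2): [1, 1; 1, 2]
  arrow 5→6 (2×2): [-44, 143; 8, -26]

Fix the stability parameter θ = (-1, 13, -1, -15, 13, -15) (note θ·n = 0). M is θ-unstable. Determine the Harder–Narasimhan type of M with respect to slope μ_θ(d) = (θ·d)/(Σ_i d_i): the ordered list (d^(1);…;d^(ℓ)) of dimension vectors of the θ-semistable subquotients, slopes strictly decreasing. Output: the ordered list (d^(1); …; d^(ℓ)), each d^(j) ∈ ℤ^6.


Barcode: M ≅ I[1,2], I[1,3], I[1,5], I[4,6], I[6,6]. HN layers by μ_θ (4 steps, strictly decreasing):
  μ^(1)=13; μ^(2)=6; μ^(3)=-1; μ^(4)=-15

((0, 1, 0, 0, 1, 0); (0, 1, 1, 0, 0, 0); (3, 1, 1, 1, 1, 1); (0, 0, 0, 1, 0, 1))


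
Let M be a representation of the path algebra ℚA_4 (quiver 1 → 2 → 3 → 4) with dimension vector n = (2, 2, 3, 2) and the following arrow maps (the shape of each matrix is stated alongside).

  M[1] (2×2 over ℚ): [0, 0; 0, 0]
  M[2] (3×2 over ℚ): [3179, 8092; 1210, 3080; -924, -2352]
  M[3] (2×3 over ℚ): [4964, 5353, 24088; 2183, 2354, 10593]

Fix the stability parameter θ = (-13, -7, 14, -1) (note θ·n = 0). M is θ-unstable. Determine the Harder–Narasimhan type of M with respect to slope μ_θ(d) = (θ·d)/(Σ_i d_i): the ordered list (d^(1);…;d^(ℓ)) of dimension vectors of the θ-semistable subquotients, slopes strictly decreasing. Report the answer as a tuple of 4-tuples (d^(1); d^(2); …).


Via rank(M_{q-1}∘⋯∘M_p): M ≅ I[1,1]^2, I[2,2], I[2,4], I[3,3], I[3,4].
μ_θ-semistable layers: μ^(1)=14; μ^(2)=13/2; μ^(3)=-7; μ^(4)=-13

((0, 0, 1, 0); (0, 0, 2, 2); (0, 2, 0, 0); (2, 0, 0, 0))


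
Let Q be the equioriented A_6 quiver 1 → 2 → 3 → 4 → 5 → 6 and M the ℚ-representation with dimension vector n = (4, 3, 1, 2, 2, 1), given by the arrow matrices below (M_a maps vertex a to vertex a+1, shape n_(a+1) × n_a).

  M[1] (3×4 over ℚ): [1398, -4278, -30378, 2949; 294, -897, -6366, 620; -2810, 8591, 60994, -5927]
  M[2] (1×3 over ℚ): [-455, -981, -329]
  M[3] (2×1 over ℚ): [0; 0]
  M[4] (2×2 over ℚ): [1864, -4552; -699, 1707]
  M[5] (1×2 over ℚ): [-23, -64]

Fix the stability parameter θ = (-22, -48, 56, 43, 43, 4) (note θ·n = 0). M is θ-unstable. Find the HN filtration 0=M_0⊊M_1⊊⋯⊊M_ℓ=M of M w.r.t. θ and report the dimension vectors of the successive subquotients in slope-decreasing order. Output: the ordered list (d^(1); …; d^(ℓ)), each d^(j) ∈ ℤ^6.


Via rank(M_{q-1}∘⋯∘M_p): M ≅ I[1,1], I[1,2]^2, I[1,3], I[4,4], I[4,6], I[5,5].
μ_θ-semistable layers: μ^(1)=56; μ^(2)=43; μ^(3)=30; μ^(4)=-22; μ^(5)=-35

((0, 0, 1, 0, 0, 0); (0, 0, 0, 1, 1, 0); (0, 0, 0, 1, 1, 1); (1, 0, 0, 0, 0, 0); (3, 3, 0, 0, 0, 0))


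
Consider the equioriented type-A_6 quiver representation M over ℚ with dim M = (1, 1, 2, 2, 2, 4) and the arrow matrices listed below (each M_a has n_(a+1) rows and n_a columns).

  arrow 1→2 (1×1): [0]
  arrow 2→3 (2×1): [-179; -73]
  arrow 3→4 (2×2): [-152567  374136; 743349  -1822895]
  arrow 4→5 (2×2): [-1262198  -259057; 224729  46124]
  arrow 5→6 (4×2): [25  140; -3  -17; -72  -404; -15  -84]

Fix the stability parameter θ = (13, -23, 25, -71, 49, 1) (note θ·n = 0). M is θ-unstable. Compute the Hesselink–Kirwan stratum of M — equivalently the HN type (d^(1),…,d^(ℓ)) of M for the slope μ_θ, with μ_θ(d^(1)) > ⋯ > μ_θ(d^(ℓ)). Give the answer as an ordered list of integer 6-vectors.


Barcode: M ≅ I[1,1], I[2,6], I[3,6], I[6,6]^2. HN layers by μ_θ (4 steps, strictly decreasing):
  μ^(1)=25; μ^(2)=13; μ^(3)=1; μ^(4)=-23

((0, 0, 0, 0, 2, 2); (1, 0, 0, 0, 0, 0); (0, 0, 0, 0, 0, 2); (0, 1, 2, 2, 0, 0))


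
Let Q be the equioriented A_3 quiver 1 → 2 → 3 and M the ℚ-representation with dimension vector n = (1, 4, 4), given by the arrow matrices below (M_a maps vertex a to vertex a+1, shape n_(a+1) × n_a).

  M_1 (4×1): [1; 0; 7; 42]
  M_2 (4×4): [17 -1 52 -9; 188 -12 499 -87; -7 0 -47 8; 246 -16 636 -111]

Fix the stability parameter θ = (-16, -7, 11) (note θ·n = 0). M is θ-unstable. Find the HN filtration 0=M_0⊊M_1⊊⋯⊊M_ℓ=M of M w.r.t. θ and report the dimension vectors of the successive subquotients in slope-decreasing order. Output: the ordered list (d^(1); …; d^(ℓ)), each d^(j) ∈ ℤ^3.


Barcode: M ≅ I[1,3], I[2,3]^3. HN layers by μ_θ (3 steps, strictly decreasing):
  μ^(1)=11; μ^(2)=-7; μ^(3)=-16

((0, 0, 4); (0, 4, 0); (1, 0, 0))


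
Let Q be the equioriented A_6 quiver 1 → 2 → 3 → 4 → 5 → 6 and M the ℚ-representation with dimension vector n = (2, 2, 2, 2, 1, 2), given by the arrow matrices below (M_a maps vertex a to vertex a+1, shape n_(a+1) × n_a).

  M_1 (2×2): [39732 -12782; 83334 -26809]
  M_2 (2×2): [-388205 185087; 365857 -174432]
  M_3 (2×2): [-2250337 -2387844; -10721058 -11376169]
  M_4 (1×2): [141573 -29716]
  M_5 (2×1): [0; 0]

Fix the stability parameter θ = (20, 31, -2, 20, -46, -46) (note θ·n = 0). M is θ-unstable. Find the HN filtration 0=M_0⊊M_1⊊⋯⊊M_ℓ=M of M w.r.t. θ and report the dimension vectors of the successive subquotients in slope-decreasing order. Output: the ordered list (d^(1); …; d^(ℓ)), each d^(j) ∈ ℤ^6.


Interval decomposition of M: I[1,1], I[1,5], I[2,4], I[6,6]^2.
HN type (ℓ=4): μ^(1)=20; μ^(2)=29/2; μ^(3)=23/5; μ^(4)=-46

((1, 0, 0, 1, 0, 0); (0, 1, 1, 0, 0, 0); (1, 1, 1, 1, 1, 0); (0, 0, 0, 0, 0, 2))


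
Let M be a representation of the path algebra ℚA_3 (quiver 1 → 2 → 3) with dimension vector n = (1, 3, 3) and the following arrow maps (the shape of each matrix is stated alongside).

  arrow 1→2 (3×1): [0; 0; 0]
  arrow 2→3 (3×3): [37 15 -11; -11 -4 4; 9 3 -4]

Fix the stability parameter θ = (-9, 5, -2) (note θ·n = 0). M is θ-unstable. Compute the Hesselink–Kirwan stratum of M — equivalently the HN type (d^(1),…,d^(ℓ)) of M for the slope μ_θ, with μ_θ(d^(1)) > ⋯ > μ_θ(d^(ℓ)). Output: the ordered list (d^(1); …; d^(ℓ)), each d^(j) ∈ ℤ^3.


Interval decomposition of M: I[1,1], I[2,3]^3.
HN type (ℓ=2): μ^(1)=3/2; μ^(2)=-9

((0, 3, 3); (1, 0, 0))


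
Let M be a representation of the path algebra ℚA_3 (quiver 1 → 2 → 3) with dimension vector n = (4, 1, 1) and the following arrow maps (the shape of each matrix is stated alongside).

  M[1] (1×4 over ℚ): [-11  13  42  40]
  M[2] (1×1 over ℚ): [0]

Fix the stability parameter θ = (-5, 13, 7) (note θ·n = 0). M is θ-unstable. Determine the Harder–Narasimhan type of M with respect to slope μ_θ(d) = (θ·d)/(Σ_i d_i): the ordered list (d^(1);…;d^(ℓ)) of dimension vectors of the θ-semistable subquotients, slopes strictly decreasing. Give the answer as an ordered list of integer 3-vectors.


Barcode: M ≅ I[1,1]^3, I[1,2], I[3,3]. HN layers by μ_θ (3 steps, strictly decreasing):
  μ^(1)=13; μ^(2)=7; μ^(3)=-5

((0, 1, 0); (0, 0, 1); (4, 0, 0))


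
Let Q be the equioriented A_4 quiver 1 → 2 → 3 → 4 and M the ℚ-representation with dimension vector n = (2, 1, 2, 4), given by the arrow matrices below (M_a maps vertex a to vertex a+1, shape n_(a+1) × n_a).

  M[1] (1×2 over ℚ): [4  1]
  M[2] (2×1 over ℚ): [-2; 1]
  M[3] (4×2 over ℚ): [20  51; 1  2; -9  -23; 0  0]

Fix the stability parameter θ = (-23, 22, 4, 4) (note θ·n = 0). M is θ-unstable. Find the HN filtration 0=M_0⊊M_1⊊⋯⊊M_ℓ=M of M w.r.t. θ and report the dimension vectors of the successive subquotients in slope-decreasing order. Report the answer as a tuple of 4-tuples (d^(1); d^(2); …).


Via rank(M_{q-1}∘⋯∘M_p): M ≅ I[1,1], I[1,4], I[3,4], I[4,4]^2.
μ_θ-semistable layers: μ^(1)=10; μ^(2)=4; μ^(3)=-23

((0, 1, 1, 1); (0, 0, 1, 3); (2, 0, 0, 0))


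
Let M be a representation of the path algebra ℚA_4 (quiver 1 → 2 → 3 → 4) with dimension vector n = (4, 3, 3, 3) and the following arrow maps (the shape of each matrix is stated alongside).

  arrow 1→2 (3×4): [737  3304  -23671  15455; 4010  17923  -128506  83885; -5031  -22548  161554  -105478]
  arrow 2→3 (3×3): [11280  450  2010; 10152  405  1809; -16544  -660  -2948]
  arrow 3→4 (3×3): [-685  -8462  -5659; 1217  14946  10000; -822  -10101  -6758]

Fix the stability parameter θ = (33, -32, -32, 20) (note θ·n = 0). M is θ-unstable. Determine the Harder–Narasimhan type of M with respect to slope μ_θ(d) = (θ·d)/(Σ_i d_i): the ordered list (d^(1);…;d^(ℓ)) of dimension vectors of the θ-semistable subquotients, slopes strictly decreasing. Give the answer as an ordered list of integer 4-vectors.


Via rank(M_{q-1}∘⋯∘M_p): M ≅ I[1,1], I[1,2]^2, I[1,4], I[3,4]^2.
μ_θ-semistable layers: μ^(1)=33; μ^(2)=20; μ^(3)=1/2; μ^(4)=-31/3; μ^(5)=-32

((1, 0, 0, 0); (0, 0, 0, 3); (2, 2, 0, 0); (1, 1, 1, 0); (0, 0, 2, 0))
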